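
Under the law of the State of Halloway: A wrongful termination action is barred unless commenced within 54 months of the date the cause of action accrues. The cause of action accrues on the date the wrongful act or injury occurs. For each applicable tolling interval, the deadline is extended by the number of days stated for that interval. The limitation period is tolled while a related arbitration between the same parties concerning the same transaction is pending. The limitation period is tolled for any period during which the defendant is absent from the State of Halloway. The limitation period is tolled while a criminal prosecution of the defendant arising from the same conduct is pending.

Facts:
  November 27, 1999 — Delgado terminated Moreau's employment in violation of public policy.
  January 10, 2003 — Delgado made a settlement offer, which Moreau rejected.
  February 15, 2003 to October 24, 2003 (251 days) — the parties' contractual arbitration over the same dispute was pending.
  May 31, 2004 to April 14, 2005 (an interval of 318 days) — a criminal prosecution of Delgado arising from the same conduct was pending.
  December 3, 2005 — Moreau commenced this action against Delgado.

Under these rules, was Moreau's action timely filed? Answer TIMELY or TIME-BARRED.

The cause of action accrued on November 27, 1999, the date of the act.
The untolled deadline — 54 months after November 27, 1999 — is May 27, 2004.
The period was tolled for 251 days by the pending related arbitration (February 15, 2003 to October 24, 2003), pushing the deadline to February 2, 2005.
The period was tolled for 318 days by the pending criminal prosecution (May 31, 2004 to April 14, 2005), pushing the deadline to December 17, 2005.
Nothing else in the chronology tolls or restarts the period.
The December 3, 2005 filing precedes the December 17, 2005 deadline; the claim is timely.

TIMELY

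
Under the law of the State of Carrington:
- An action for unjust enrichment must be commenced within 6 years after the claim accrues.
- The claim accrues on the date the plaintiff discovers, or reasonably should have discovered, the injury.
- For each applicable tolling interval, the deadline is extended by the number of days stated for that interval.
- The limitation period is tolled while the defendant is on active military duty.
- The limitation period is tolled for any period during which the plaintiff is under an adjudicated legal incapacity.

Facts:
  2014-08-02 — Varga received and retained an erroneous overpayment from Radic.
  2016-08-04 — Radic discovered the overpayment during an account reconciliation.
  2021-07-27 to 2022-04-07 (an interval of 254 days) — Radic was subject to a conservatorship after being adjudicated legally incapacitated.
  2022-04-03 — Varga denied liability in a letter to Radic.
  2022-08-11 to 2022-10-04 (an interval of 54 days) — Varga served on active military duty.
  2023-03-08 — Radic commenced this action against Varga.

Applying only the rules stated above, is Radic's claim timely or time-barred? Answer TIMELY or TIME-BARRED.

The claim did not accrue until Radic discovered the injury on 2016-08-04; the 2014-08-02 act date does not start the clock under the stated rule.
The untolled deadline — 6 years after 2016-08-04 — is 2022-08-04.
The period was tolled for 254 days by the plaintiff's legal incapacity (2021-07-27 to 2022-04-07), pushing the deadline to 2023-04-15.
Because the defendant's active military service ran from 2022-08-11 to 2022-10-04, the deadline is extended by 54 days to 2023-06-08.
None of the other events listed affects the running of the period under the stated rules.
Filing on 2023-03-08 beat the 2023-06-08 deadline — the action is timely.

TIMELY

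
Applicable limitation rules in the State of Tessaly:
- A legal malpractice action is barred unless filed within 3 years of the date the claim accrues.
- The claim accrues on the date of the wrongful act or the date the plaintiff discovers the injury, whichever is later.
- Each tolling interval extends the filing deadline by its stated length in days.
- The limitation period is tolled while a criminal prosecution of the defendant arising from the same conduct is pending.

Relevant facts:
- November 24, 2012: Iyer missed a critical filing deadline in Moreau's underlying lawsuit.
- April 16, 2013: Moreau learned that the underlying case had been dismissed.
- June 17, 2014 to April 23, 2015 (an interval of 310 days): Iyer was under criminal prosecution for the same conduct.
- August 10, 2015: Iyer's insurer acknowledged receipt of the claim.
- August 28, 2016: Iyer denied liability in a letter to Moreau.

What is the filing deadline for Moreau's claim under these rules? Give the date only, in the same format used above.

Because discovery on April 16, 2013 post-dates the November 24, 2012 act, accrual under the later-of rule falls on April 16, 2013.
The untolled deadline — 3 years after April 16, 2013 — is April 16, 2016.
The period was tolled for 310 days by the pending criminal prosecution (June 17, 2014 to April 23, 2015), pushing the deadline to February 20, 2017.
None of the other events listed affects the running of the period under the stated rules.

February 20, 2017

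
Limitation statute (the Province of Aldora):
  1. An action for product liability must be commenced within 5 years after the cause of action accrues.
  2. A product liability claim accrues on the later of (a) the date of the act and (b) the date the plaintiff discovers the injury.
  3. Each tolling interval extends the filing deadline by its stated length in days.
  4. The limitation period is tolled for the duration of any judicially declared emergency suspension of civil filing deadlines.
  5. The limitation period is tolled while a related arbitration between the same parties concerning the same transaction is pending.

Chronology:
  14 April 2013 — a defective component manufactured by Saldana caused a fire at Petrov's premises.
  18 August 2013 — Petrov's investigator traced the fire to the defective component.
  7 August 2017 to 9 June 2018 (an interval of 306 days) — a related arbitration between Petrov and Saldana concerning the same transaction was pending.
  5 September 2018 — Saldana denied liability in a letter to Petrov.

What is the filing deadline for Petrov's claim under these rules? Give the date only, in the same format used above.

Taking the later of the act (14 April 2013) and discovery (18 August 2013), the claim accrued on 18 August 2013.
The untolled deadline — 5 years after 18 August 2013 — is 18 August 2018.
Because the pending related arbitration ran from 7 August 2017 to 9 June 2018, the deadline is extended by 306 days to 20 June 2019.
The other events in the timeline have no effect on the limitation period under the stated rules.

20 June 2019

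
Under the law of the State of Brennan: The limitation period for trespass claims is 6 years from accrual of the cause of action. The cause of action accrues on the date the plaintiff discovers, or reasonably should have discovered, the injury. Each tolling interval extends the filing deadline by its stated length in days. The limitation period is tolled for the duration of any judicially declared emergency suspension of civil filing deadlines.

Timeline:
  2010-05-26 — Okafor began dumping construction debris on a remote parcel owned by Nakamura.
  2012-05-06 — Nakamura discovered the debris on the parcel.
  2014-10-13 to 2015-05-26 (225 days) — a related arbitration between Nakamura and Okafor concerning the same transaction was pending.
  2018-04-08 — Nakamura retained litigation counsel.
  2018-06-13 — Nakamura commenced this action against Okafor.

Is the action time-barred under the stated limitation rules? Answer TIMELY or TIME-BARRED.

Accrual is tied to discovery, so the period began on 2012-05-06 rather than on 2010-05-26 when the act occurred.
Adding the 6 years base period to 2012-05-06 gives a deadline of 2018-05-06, before any tolling.
No stated provision tolls the period for a pending arbitration, so the interval from 2014-10-13 to 2015-05-26 has no effect on the deadline.
None of the other events listed affects the running of the period under the stated rules.
Nakamura filed on 2018-06-13, after the 2018-05-06 deadline, so the action is time-barred.

TIME-BARRED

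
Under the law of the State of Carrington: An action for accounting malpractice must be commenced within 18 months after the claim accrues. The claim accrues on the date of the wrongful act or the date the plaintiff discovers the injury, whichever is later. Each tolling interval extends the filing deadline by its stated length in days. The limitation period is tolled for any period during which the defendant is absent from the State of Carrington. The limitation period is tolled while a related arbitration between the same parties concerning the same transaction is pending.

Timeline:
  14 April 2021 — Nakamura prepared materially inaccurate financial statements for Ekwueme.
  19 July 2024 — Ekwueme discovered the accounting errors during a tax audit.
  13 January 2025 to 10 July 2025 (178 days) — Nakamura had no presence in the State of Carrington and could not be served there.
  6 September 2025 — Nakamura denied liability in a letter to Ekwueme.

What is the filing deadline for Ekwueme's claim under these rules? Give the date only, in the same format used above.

Taking the later of the act (14 April 2021) and discovery (19 July 2024), the claim accrued on 19 July 2024.
The untolled deadline — 18 months after 19 July 2024 — is 19 January 2026.
The defendant's absence from the jurisdiction from 13 January 2025 to 10 July 2025 tolled the period for 178 days, extending the deadline to 16 July 2026.
Nothing else in the chronology tolls or restarts the period.

16 July 2026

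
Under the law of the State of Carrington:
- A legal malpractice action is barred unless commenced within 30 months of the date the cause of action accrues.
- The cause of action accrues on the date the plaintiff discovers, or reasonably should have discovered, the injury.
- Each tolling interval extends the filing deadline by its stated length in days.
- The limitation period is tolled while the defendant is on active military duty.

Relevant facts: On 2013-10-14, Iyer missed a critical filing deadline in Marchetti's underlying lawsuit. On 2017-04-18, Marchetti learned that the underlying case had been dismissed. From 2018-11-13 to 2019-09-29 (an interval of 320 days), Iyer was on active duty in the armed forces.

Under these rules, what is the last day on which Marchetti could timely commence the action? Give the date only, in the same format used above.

Under the discovery rule, the claim accrued on 2017-04-18, when Marchetti discovered the injury — not on the 2013-10-14 date of the underlying act.
30 months from 2017-04-18 is 2019-10-18.
The period was tolled for 320 days by the defendant's active military service (2018-11-13 to 2019-09-29), pushing the deadline to 2020-09-02.

2020-09-02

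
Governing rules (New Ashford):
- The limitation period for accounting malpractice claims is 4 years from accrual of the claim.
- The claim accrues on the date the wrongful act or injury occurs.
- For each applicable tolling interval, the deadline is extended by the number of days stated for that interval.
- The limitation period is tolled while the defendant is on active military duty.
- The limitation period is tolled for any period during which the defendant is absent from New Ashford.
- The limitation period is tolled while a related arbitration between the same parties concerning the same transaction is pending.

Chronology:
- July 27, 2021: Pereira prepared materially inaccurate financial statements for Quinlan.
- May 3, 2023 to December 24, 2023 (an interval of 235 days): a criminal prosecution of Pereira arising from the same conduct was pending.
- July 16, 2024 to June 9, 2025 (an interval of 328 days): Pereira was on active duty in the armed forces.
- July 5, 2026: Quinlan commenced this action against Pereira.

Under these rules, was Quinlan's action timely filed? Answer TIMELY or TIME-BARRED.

The claim accrued on July 27, 2021, the date of the act.
The untolled deadline — 4 years after July 27, 2021 — is July 27, 2025.
The defendant's active military service from July 16, 2024 to June 9, 2025 tolled the period for 328 days, extending the deadline to June 20, 2026.
The pending criminal prosecution from May 3, 2023 to December 24, 2023 does not toll the period, because no stated rule makes a criminal prosecution a tolling event.
Quinlan filed on July 5, 2026, after the June 20, 2026 deadline, so the action is time-barred.

TIME-BARRED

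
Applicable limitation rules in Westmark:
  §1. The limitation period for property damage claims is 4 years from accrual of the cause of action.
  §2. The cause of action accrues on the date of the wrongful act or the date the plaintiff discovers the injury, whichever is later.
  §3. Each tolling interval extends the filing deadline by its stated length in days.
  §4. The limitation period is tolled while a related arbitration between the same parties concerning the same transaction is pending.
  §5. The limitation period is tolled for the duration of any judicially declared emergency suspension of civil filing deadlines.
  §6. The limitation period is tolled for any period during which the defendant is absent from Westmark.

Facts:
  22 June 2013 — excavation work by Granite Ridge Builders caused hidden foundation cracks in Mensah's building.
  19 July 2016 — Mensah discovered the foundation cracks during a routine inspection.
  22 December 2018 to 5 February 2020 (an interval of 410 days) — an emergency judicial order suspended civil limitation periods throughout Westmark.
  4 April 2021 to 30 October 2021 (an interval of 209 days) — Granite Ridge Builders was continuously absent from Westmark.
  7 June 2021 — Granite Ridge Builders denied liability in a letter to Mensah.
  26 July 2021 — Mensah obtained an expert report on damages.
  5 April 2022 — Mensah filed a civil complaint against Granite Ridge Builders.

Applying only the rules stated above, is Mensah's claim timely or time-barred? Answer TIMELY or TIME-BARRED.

TIME-BARRED

The claim accrued on 19 July 2016 — the later of the 22 June 2013 act and the 19 July 2016 discovery.
The untolled deadline — 4 years after 19 July 2016 — is 19 July 2020.
Because the emergency suspension of filing deadlines ran from 22 December 2018 to 5 February 2020, the deadline is extended by 410 days to 2 September 2021.
Because the defendant's absence from the jurisdiction ran from 4 April 2021 to 30 October 2021, the deadline is extended by 209 days to 30 March 2022.
The other events in the timeline have no effect on the limitation period under the stated rules.
Filing on 5 April 2022 missed the 30 March 2022 deadline — the action is time-barred.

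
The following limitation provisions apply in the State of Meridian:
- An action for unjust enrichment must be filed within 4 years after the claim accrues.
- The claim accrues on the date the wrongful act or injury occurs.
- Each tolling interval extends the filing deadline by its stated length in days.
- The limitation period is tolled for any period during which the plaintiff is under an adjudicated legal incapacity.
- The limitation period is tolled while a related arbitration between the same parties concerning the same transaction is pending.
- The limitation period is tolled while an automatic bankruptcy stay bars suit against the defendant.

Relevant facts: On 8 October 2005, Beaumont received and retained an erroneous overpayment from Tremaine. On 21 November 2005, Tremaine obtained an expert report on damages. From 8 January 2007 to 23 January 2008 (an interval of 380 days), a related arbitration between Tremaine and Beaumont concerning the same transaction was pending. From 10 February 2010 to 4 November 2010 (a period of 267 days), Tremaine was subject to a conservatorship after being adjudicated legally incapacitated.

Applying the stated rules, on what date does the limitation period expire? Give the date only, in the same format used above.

17 July 2011

The claim accrued on 8 October 2005, when the wrongful act occurred.
The untolled deadline — 4 years after 8 October 2005 — is 8 October 2009.
The period was tolled for 380 days by the pending related arbitration (8 January 2007 to 23 January 2008), pushing the deadline to 23 October 2010.
The plaintiff's legal incapacity from 10 February 2010 to 4 November 2010 tolled the period for 267 days, extending the deadline to 17 July 2011.
The other events in the timeline have no effect on the limitation period under the stated rules.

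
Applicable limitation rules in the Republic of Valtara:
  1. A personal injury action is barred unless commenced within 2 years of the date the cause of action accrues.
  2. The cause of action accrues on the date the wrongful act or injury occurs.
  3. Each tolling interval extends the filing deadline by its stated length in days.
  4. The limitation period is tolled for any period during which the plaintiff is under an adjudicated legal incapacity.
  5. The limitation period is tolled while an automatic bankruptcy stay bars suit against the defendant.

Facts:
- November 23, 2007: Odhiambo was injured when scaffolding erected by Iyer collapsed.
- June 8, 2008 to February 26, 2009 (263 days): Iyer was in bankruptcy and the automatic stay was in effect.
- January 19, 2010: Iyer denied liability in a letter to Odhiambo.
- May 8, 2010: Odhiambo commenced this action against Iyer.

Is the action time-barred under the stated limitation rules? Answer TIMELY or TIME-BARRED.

The claim accrued on November 23, 2007, when the wrongful act occurred.
The untolled deadline — 2 years after November 23, 2007 — is November 23, 2009.
The automatic bankruptcy stay from June 8, 2008 to February 26, 2009 tolled the period for 263 days, extending the deadline to August 13, 2010.
Nothing else in the chronology tolls or restarts the period.
Odhiambo filed on May 8, 2010, before the August 13, 2010 deadline, so the action is timely.

TIMELY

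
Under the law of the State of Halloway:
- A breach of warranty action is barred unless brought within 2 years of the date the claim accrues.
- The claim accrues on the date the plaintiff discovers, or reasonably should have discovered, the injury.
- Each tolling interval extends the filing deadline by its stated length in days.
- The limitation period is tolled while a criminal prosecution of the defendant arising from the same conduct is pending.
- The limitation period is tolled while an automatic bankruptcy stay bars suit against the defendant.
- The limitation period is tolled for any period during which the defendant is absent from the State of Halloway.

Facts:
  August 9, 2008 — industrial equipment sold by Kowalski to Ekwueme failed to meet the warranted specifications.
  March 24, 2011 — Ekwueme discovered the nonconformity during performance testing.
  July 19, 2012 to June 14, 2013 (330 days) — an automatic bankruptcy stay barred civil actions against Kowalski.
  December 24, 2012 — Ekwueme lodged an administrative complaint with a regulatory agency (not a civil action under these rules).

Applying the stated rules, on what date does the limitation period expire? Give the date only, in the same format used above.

The claim did not accrue until Ekwueme discovered the injury on March 24, 2011; the August 9, 2008 act date does not start the clock under the stated rule.
2 years from March 24, 2011 is March 24, 2013.
The automatic bankruptcy stay from July 19, 2012 to June 14, 2013 tolled the period for 330 days, extending the deadline to February 17, 2014.
None of the other events listed affects the running of the period under the stated rules.

February 17, 2014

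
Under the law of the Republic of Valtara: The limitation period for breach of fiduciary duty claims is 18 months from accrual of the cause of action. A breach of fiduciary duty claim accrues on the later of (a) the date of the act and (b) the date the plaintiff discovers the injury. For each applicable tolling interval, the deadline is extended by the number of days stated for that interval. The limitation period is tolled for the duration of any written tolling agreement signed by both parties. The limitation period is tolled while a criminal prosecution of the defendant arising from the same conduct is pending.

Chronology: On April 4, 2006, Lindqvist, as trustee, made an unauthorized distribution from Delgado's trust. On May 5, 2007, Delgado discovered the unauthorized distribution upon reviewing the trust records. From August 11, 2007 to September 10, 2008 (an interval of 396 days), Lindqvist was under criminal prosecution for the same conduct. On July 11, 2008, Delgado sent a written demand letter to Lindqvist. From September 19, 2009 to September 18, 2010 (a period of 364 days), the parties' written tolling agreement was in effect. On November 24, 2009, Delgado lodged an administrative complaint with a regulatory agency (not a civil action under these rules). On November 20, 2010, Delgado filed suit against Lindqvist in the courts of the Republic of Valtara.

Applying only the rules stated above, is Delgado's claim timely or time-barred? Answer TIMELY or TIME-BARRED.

The claim accrued on May 5, 2007 — the later of the April 4, 2006 act and the May 5, 2007 discovery.
18 months from May 5, 2007 is November 5, 2008.
The pending criminal prosecution from August 11, 2007 to September 10, 2008 tolled the period for 396 days, extending the deadline to December 6, 2009.
The period was tolled for 364 days by the written tolling agreement (September 19, 2009 to September 18, 2010), pushing the deadline to December 5, 2010.
Nothing else in the chronology tolls or restarts the period.
The November 20, 2010 filing precedes the December 5, 2010 deadline; the claim is timely.

TIMELY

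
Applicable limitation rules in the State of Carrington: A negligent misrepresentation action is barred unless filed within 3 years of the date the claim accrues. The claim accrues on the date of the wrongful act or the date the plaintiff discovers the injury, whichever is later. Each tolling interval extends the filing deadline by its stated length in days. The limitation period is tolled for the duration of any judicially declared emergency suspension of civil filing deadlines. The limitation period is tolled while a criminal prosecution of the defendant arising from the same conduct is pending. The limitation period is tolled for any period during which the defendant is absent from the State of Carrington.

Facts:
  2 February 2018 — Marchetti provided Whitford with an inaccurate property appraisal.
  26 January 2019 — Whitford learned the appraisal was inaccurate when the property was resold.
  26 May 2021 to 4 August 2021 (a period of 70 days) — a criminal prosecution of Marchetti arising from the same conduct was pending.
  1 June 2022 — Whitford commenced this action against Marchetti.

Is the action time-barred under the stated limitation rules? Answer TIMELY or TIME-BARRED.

TIME-BARRED

Taking the later of the act (2 February 2018) and discovery (26 January 2019), the claim accrued on 26 January 2019.
The untolled deadline — 3 years after 26 January 2019 — is 26 January 2022.
Because the pending criminal prosecution ran from 26 May 2021 to 4 August 2021, the deadline is extended by 70 days to 6 April 2022.
The 1 June 2022 filing falls after the 6 April 2022 deadline; the claim is time-barred.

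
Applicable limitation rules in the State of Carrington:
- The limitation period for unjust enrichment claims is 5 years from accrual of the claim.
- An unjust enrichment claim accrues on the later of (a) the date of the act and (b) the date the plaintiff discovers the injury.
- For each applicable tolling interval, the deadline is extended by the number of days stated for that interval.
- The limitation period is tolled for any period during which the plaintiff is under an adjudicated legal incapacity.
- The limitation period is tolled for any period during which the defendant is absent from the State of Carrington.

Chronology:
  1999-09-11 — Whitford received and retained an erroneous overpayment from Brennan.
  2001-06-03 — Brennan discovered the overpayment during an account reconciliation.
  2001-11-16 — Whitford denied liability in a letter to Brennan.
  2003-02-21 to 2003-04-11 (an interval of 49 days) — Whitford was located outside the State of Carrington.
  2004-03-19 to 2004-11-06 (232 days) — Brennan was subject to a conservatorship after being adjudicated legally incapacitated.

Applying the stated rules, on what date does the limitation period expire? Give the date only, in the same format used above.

2007-03-11

Because discovery on 2001-06-03 post-dates the 1999-09-11 act, accrual under the later-of rule falls on 2001-06-03.
Adding the 5 years base period to 2001-06-03 gives a deadline of 2006-06-03, before any tolling.
The defendant's absence from the jurisdiction from 2003-02-21 to 2003-04-11 tolled the period for 49 days, extending the deadline to 2006-07-22.
The period was tolled for 232 days by the plaintiff's legal incapacity (2004-03-19 to 2004-11-06), pushing the deadline to 2007-03-11.
The other events in the timeline have no effect on the limitation period under the stated rules.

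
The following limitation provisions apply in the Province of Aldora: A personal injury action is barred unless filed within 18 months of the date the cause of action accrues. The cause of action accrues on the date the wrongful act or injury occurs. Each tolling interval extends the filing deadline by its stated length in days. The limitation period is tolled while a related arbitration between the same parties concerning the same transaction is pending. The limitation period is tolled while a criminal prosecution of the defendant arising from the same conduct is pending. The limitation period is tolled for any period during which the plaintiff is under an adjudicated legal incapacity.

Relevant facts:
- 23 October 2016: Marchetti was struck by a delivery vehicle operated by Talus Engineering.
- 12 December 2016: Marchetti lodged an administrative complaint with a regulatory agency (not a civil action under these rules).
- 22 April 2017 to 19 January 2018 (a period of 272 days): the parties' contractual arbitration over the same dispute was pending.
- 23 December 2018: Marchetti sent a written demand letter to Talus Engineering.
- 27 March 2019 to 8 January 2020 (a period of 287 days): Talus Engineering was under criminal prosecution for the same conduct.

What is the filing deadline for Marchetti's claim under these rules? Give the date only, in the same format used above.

The cause of action accrued on 23 October 2016, the date of the act.
Adding the 18 months base period to 23 October 2016 gives a deadline of 23 April 2018, before any tolling.
The period was tolled for 272 days by the pending related arbitration (22 April 2017 to 19 January 2018), pushing the deadline to 20 January 2019.
The pending criminal prosecution from 27 March 2019 to 8 January 2020 began after the period had already run on 20 January 2019, so it has no tolling effect.
None of the other events listed affects the running of the period under the stated rules.

20 January 2019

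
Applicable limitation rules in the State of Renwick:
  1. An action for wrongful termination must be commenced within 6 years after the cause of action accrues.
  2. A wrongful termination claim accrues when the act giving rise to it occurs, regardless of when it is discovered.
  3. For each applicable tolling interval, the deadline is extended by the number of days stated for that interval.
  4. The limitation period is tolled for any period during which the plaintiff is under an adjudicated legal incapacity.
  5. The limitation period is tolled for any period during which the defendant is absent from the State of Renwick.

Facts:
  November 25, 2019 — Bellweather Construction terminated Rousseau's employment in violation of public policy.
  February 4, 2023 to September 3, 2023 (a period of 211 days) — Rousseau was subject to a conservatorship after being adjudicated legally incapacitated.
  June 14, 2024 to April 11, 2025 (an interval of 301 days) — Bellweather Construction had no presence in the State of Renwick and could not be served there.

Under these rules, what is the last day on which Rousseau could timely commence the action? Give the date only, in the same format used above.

April 21, 2027

The limitation period began to run on November 25, 2019.
Adding the 6 years base period to November 25, 2019 gives a deadline of November 25, 2025, before any tolling.
The plaintiff's legal incapacity from February 4, 2023 to September 3, 2023 tolled the period for 211 days, extending the deadline to June 24, 2026.
Because the defendant's absence from the jurisdiction ran from June 14, 2024 to April 11, 2025, the deadline is extended by 301 days to April 21, 2027.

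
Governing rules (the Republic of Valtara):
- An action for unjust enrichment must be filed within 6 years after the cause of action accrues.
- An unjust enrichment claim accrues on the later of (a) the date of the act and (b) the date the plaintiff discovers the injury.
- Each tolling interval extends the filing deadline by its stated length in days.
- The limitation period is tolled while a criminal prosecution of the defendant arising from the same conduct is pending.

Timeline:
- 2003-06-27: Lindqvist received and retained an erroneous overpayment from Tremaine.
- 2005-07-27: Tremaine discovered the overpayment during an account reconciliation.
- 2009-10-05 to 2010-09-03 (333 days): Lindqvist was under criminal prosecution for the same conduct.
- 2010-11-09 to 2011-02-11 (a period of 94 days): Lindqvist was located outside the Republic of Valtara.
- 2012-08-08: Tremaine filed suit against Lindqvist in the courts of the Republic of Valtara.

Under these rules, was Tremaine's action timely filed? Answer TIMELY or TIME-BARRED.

Taking the later of the act (2003-06-27) and discovery (2005-07-27), the claim accrued on 2005-07-27.
The untolled deadline — 6 years after 2005-07-27 — is 2011-07-27.
The period was tolled for 333 days by the pending criminal prosecution (2009-10-05 to 2010-09-03), pushing the deadline to 2012-06-24.
The defendant's absence from the jurisdiction from 2010-11-09 to 2011-02-11 does not toll the period, because no stated rule makes the defendant's absence a tolling event.
Filing on 2012-08-08 missed the 2012-06-24 deadline — the action is time-barred.

TIME-BARRED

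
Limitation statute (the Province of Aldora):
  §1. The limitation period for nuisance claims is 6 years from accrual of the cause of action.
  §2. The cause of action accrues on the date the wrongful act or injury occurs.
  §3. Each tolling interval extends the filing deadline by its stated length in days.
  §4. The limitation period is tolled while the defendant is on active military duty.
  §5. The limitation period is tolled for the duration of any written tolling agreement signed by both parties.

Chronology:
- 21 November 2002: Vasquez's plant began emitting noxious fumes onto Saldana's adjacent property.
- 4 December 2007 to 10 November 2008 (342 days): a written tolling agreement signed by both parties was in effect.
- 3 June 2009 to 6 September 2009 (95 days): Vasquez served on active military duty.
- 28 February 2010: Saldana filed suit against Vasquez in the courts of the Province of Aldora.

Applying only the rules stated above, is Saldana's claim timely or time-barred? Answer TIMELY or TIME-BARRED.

TIME-BARRED

The cause of action accrued on 21 November 2002, the date of the act.
6 years from 21 November 2002 is 21 November 2008.
The written tolling agreement from 4 December 2007 to 10 November 2008 tolled the period for 342 days, extending the deadline to 29 October 2009.
Because the defendant's active military service ran from 3 June 2009 to 6 September 2009, the deadline is extended by 95 days to 1 February 2010.
Saldana filed on 28 February 2010, after the 1 February 2010 deadline, so the action is time-barred.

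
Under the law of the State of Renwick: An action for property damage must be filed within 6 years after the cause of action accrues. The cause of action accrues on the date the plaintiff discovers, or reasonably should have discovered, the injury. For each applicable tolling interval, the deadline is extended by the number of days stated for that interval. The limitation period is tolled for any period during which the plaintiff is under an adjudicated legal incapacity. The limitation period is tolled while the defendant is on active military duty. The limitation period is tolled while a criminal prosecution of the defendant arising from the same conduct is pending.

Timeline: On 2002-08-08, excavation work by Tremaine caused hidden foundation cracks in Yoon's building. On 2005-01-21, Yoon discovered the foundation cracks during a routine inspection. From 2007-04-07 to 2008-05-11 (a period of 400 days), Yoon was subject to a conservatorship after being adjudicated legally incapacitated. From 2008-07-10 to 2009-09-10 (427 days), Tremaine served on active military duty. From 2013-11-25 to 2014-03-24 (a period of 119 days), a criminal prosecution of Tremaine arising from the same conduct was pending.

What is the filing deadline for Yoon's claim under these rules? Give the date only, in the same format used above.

Under the discovery rule, the claim accrued on 2005-01-21, when Yoon discovered the injury — not on the 2002-08-08 date of the underlying act.
6 years from 2005-01-21 is 2011-01-21.
Because the plaintiff's legal incapacity ran from 2007-04-07 to 2008-05-11, the deadline is extended by 400 days to 2012-02-25.
The defendant's active military service from 2008-07-10 to 2009-09-10 tolled the period for 427 days, extending the deadline to 2013-04-27.
The pending criminal prosecution starting 2013-11-25 came too late — the period had run on 2013-04-27 — and so does not extend the deadline.

2013-04-27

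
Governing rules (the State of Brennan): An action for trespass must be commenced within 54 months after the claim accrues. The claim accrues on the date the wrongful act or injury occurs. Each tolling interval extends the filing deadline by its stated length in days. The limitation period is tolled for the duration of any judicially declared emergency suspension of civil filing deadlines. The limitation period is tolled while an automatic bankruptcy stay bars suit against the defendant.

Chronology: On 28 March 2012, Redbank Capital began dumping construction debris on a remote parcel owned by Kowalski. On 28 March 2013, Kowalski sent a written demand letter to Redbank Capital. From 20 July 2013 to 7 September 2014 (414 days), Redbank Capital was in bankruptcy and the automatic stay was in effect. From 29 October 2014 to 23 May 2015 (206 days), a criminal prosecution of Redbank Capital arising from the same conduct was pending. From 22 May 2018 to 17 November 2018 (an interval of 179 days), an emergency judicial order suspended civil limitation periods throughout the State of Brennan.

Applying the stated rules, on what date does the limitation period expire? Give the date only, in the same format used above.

16 November 2017

The claim accrued on 28 March 2012, the date of the act.
The untolled deadline — 54 months after 28 March 2012 — is 28 September 2016.
Because the automatic bankruptcy stay ran from 20 July 2013 to 7 September 2014, the deadline is extended by 414 days to 16 November 2017.
The emergency suspension of filing deadlines starting 22 May 2018 came too late — the period had run on 16 November 2017 — and so does not extend the deadline.
No stated provision tolls the period for a criminal prosecution, so the interval from 29 October 2014 to 23 May 2015 has no effect on the deadline.
None of the other events listed affects the running of the period under the stated rules.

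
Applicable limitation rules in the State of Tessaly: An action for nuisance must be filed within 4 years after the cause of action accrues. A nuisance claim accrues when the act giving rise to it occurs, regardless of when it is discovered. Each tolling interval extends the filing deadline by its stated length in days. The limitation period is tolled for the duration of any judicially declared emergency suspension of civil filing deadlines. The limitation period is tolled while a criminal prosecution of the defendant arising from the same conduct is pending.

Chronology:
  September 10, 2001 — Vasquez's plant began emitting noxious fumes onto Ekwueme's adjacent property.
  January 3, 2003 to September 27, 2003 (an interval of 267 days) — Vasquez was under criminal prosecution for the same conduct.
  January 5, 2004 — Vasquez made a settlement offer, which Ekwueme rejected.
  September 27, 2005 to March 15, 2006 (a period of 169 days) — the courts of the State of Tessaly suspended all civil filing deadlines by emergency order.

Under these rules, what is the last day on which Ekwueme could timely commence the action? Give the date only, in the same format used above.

November 20, 2006

The claim accrued on September 10, 2001, when the wrongful act occurred.
Adding the 4 years base period to September 10, 2001 gives a deadline of September 10, 2005, before any tolling.
The period was tolled for 267 days by the pending criminal prosecution (January 3, 2003 to September 27, 2003), pushing the deadline to June 4, 2006.
The emergency suspension of filing deadlines from September 27, 2005 to March 15, 2006 tolled the period for 169 days, extending the deadline to November 20, 2006.
The other events in the timeline have no effect on the limitation period under the stated rules.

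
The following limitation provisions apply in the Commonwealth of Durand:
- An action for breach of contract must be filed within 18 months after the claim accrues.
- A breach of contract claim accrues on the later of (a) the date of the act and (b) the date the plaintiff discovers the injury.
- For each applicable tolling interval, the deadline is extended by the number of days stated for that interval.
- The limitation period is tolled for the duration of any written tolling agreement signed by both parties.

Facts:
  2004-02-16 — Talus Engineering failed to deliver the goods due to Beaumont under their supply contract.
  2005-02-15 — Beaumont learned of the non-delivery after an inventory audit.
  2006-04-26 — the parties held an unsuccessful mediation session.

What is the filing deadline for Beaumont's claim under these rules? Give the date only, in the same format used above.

Taking the later of the act (2004-02-16) and discovery (2005-02-15), the claim accrued on 2005-02-15.
Adding the 18 months base period to 2005-02-15 gives a deadline of 2006-08-15, before any tolling.
The other events in the timeline have no effect on the limitation period under the stated rules.

2006-08-15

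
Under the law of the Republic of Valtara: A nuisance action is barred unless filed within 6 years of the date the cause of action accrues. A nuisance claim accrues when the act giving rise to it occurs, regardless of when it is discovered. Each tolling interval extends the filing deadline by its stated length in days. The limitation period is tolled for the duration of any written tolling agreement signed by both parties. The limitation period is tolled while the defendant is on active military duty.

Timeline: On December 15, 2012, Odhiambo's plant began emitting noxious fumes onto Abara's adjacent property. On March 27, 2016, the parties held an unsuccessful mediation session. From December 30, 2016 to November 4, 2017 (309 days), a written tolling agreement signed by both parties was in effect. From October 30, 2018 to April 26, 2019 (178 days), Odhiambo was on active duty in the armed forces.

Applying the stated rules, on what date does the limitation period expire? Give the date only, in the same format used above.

April 15, 2020

The limitation period began to run on December 15, 2012.
6 years from December 15, 2012 is December 15, 2018.
The period was tolled for 309 days by the written tolling agreement (December 30, 2016 to November 4, 2017), pushing the deadline to October 20, 2019.
The period was tolled for 178 days by the defendant's active military service (October 30, 2018 to April 26, 2019), pushing the deadline to April 15, 2020.
None of the other events listed affects the running of the period under the stated rules.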